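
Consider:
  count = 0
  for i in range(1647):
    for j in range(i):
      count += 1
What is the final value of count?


For each i, the inner loop runs i times:
  i=0: inner runs 0 times
  i=1: inner runs 1 time
  i=2: inner runs 2 times
  i=3: inner runs 3 times
  i=4: inner runs 4 times
  i=5: inner runs 5 times
  i=6: inner runs 6 times
  i=7: inner runs 7 times
  ...
Total = 0 + 1 + 2 + ... + 1646 = 1647*(1647-1)/2 = 1355481


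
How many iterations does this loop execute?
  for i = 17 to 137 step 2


The loop variable i takes values starting at 17 and increments by 2 each iteration.
Sequence: i = 17, 19, 21, 23, 25, 27, 29, 31, 33, ...
The upper bound 137 is inclusive, so the count is floor((last - first) / step) + 1:
floor((137 - 17) / 2) + 1 = floor(120/2) + 1 = 60 + 1 = 61


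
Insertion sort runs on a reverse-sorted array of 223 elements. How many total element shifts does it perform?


Sum of shifts = 1 + 2 + 3 + ... + 222
= 223 * 222 / 2
= 49506 / 2
= 24753


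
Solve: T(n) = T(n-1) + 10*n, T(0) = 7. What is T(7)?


Expanding the recurrence:
T(7) = T(6) + 10*7
       = T(5) + 10*6 + 10*7
       ...
       = T(0) + 10*(1 + 2 + ... + 7)
       = 7 + 10 * 7*8/2
       = 7 + 10 * 28
       = 7 + 280 = 287


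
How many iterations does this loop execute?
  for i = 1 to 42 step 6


The loop variable i takes values starting at 1 and increments by 6 each iteration.
Sequence: i = 1, 7, 13, 19, 25, 31, 37
The upper bound 42 is inclusive, so the count is floor((last - first) / step) + 1:
floor((42 - 1) / 6) + 1 = floor(41/6) + 1 = 6 + 1 = 7


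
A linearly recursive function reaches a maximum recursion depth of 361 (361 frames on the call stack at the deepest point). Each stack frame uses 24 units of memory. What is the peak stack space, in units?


Maximum recursion depth = 361 frames
Memory per frame = 24 units
Total stack space = depth * frame_size
= 361 * 24 = 8664


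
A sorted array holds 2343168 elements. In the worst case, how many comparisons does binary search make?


Halving sequence: 2343168 -> 1171584 -> 585792 -> 292896 -> 146448 -> 73224 -> 36612 -> 18306 -> 9153 -> 4576 -> 2288 -> 1144 -> 572 -> 286 -> 143 -> 71 -> 35 -> 17 -> 8 -> 4 -> 2 -> 1
Number of halvings = 21
Max comparisons = 21 + 1 = 22


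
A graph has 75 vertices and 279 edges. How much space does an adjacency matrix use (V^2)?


Adjacency matrix: V x V grid of entries
Space = V^2 = 75^2 = 75 * 75 = 5625


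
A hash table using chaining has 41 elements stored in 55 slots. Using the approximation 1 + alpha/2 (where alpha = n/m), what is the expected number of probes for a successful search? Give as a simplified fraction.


Load factor alpha = n/m = 41/55
Expected probes = 1 + alpha/2 = 1 + 41/(2*55)
= 1 + 41/110
= 110/110 + 41/110
= 151/110


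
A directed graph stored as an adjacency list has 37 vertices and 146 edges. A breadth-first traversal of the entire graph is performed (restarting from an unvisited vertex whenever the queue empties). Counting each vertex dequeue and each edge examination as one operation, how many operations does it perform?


A full BFS traversal dequeues each vertex once and examines each edge once.
Vertex visits: 37
Edge visits: 146
V + E = 37 + 146 = 183


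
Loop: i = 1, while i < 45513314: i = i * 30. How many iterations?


i multiplies by 30 each step:
i = 1 -> 30 -> 900 -> 27000 -> 810000 -> 24300000 -> 729000000 (stop)
Iterations = ceil(log_30(45513314)) = 6


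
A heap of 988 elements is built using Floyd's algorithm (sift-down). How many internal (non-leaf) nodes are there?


Leaf nodes occupy roughly half the array.
Sift-down is called for each internal node, starting from the last one.
Internal nodes = floor(n/2) = floor(988/2) = 494


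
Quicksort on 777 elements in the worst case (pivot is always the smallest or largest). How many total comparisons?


In the worst case, each partition step picks the worst pivot:
  Partition 1: 776 comparisons (n-1 elements to compare)
  Partition 2: 775 comparisons
  Partition 3: 774 comparisons
  Partition 4: 773 comparisons
  Partition 5: 772 comparisons
  ...
  Last partition: 0 comparisons
Total = (n-1) + (n-2) + ... + 1 + 0 = n*(n-1)/2
= 777*776/2 = 301476


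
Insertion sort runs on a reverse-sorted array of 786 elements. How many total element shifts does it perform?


Sum of shifts = 1 + 2 + 3 + ... + 785
= 786 * 785 / 2
= 617010 / 2
= 308505


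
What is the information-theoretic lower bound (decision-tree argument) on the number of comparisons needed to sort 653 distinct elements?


A binary decision tree of height h has at most 2^h leaves and needs at least n! of them, so h >= ceil(log2(n!)).
653! is far too large to multiply out, so use Stirling's series:
  ln(n!) ~ n ln n - n + (1/2) ln(2 pi n) + 1/(12n)  (error below 1/(360 n^3), negligible here)
  ln(653) = 6.4815771
  n ln n = 653 * 6.4815771 = 4232.4698
  (1/2) ln(2 pi * 653) = (1/2) ln(4102.9200) = 4.1597
  1/(12*653) = 0.0001
  ln(653!) ~ 4232.4698 - 653 + 4.1597 + 0.0001 = 3583.6296
Convert to base 2: log2(653!) = 3583.6296 / ln 2 = 3583.6296 / 0.69314718 = 5170.0847
ceil(5170.0847) = 5171


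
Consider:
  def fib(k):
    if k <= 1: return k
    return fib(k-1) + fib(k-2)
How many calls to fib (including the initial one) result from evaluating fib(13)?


Let C(m) = total calls to evaluate fib(m). Then C(0)=C(1)=1, and
C(m) = 1 + C(m-1) + C(m-2) for m >= 2.
Build the table (each entry = 1 + previous two):
  C(0) = 1
  C(1) = 1
  C(2) = 1 + 1 + 1 = 3
  C(3) = 1 + 3 + 1 = 5
  C(4) = 1 + 5 + 3 = 9
  C(5) = 1 + 9 + 5 = 15
  C(6) = 1 + 15 + 9 = 25
  C(7) = 1 + 25 + 15 = 41
  C(8) = 1 + 41 + 25 = 67
  C(9) = 1 + 67 + 41 = 109
  C(10) = 1 + 109 + 67 = 177
  C(11) = 1 + 177 + 109 = 287
  C(12) = 1 + 287 + 177 = 465
  C(13) = 1 + 465 + 287 = 753
Total calls for fib(13) = 753


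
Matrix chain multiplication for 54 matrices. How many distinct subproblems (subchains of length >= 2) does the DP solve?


Subproblems are indexed by (i, j) where i < j.
Number of such pairs = n*(n-1)/2
= 54 * 53 / 2
= 1431


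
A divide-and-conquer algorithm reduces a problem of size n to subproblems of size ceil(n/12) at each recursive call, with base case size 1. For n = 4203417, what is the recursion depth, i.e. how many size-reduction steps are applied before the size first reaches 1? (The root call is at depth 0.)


Each step divides the size by 12 (rounding up); after k steps the size is ceil(n/12^k), which equals 1 exactly when 12^k >= n.
So the depth is the smallest k with 12^k >= 4203417, i.e. ceil(log_12(4203417)).
12^6 = 2985984 < 4203417 <= 35831808 = 12^7
Recursion depth = 7


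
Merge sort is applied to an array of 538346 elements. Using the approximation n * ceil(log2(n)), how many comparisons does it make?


Merge sort divides the array into halves recursively.
Number of levels = ceil(log2(538346)) = 20
At each level, approximately n = 538346 comparisons are needed for merging.
Total comparisons ~ n * ceil(log2(n)) = 538346 * 20 = 10766920


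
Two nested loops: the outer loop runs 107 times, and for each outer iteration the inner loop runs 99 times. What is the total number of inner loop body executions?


Outer loop: 107 iterations
Inner loop: 99 iterations per outer iteration
Total = 107 * 99 = 10593


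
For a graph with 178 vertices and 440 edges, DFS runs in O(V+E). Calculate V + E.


A full DFS traversal visits each vertex once and examines each edge once.
V = 178
E = 440
Sum = 178 + 440 = 618


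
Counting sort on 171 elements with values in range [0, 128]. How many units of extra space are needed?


Output array size: 171 (to store sorted result)
Count array size: 129 (one slot per possible value, range 0 to 128)
Total extra space = 171 + 129 = 300


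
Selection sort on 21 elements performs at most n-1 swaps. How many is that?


Each of the 20 passes places one element in its final position.
Pass 1: swap minimum into position 0
Pass 2: swap minimum of remaining into position 1
...
Pass 20: last two elements, one swap
Maximum swaps = 21 - 1 = 20


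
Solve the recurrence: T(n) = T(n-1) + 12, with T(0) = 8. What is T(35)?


Unrolling the recurrence:
T(35) = T(34) + 12
       = T(33) + 12 + 12
       = T(32) + 12*3
       ...
       = T(0) + 12*35
       = 8 + 420 = 428


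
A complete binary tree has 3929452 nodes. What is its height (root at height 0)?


In a complete binary tree, level k holds nodes 2^k .. 2^(k+1)-1 (1-indexed).
Height = floor(log2(n)) = floor(log2(3929452)) = 21
Check: 2^21 = 2097152 <= 3929452 < 4194304 = 2^22


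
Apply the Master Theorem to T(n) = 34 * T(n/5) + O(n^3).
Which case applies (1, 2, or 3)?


The Master Theorem: T(n) = a*T(n/b) + O(n^c)
  a = 34, b = 5, c = 3
log_b(a) = log_5(34) ~ 2.191
Compare b^c with a: 5^3 = 125 > 34, so c > log_b(a).
Since c > log_b(a), Case 3 applies.
T(n) = O(n^3)
Master Theorem case = 3


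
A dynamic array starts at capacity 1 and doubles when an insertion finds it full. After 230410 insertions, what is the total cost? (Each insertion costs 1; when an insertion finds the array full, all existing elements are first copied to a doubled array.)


Insertion cost: 230410 (one per element)
Resizes occur just before inserting elements 2, 3, 5, 9, ...
Elements copied at each resize: 1 + 2 + 4 + 8 + 16 + 32 + 64 + 128 + 256 + 512 + 1024 + 2048 + 4096 + 8192 + 16384 + 32768 + 65536 + 131072
Sum of copies = 262143 (geometric series: 2^k - 1)
Total = 230410 + 262143 = 492553


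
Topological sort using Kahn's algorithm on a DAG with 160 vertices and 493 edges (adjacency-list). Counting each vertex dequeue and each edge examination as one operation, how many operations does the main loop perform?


Kahn's algorithm:
  1. Compute in-degrees: O(V + E)
  2. Process queue: each vertex dequeued once (O(V))
     each edge examined once (O(E))
Total = V + E = 160 + 493 = 653


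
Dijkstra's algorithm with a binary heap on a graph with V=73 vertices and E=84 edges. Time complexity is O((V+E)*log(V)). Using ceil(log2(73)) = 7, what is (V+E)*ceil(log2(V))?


Dijkstra with a binary heap: each vertex is extracted once, each edge may relax once.
Each heap operation costs O(log V).
V + E = 73 + 84 = 157
ceil(log2(73)) = 7 (since 2^6 = 64 < 73 <= 128 = 2^7)
Total heap work = (V+E) * ceil(log2(V)) = 157 * 7 = 1099


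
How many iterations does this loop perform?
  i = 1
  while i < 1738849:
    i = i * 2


The loop variable doubles each iteration:
i = 1 -> 2 -> 4 -> 8 -> 16 -> 32 -> 64 -> 128 -> 256 -> 512 -> 1024 -> 2048 -> 4096 -> 8192 -> 16384 -> 32768 -> 65536 -> 131072 -> 262144 -> 524288 -> 1048576 -> 2097152 (stop, 2097152 >= 1738849)
Number of doublings = ceil(log2(1738849)) = 21


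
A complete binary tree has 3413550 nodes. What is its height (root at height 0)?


In a complete binary tree, level k holds nodes 2^k .. 2^(k+1)-1 (1-indexed).
Height = floor(log2(n)) = floor(log2(3413550)) = 21
Check: 2^21 = 2097152 <= 3413550 < 4194304 = 2^22


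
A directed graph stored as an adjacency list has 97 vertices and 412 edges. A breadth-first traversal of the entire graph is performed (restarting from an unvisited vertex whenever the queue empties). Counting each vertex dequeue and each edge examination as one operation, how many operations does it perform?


A full BFS traversal dequeues each vertex once and examines each edge once.
Vertex visits: 97
Edge visits: 412
V + E = 97 + 412 = 509


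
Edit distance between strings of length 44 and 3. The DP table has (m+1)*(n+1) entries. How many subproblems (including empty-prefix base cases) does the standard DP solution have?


The table includes base cases (empty prefixes).
Rows: (m+1) = 45
Columns: (n+1) = 4
Total = 45 * 4 = 180


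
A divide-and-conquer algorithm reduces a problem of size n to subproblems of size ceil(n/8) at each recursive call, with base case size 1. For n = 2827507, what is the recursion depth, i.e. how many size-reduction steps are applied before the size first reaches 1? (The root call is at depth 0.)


Each step divides the size by 8 (rounding up); after k steps the size is ceil(n/8^k), which equals 1 exactly when 8^k >= n.
So the depth is the smallest k with 8^k >= 2827507, i.e. ceil(log_8(2827507)).
8^7 = 2097152 < 2827507 <= 16777216 = 8^8
Recursion depth = 8


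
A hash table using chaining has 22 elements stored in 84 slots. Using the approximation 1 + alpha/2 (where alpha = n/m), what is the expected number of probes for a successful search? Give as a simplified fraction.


Load factor alpha = n/m = 22/84
Expected probes = 1 + alpha/2 = 1 + 22/(2*84)
= 1 + 22/168
= 168/168 + 22/168
= 190/168
Simplify: 95/84


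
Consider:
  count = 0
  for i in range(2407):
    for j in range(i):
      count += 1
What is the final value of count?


For each i, the inner loop runs i times:
  i=0: inner runs 0 times
  i=1: inner runs 1 time
  i=2: inner runs 2 times
  i=3: inner runs 3 times
  i=4: inner runs 4 times
  i=5: inner runs 5 times
  i=6: inner runs 6 times
  i=7: inner runs 7 times
  ...
Total = 0 + 1 + 2 + ... + 2406 = 2407*(2407-1)/2 = 2895621


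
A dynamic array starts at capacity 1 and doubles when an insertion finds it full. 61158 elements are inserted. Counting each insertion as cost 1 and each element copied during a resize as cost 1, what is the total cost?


n = 61158
Insertion costs: 61158
Resizes copy 1, 2, 4, ... up to the largest power of 2 that is <= n-1 = 61157, i.e. 32768.
Copy costs = 1 + 2 + 4 + 8 + 16 + 32 + 64 + 128 + 256 + 512 + 1024 + 2048 + 4096 + 8192 + 16384 + 32768 = 65535
Total = 61158 + 65535 = 126693


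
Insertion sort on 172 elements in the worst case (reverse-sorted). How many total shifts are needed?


In the worst case (reverse-sorted), each element shifts past all previous:
  Element 1: 1 shifts
  Element 2: 2 shifts
  Element 3: 3 shifts
  Element 4: 4 shifts
  Element 5: 5 shifts
  ...
  Element 171: 171 shifts
Total = 1 + 2 + ... + 171
= 172*(172-1)/2 = 14706


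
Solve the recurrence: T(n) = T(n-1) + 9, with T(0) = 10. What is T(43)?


Unrolling the recurrence:
T(43) = T(42) + 9
       = T(41) + 9 + 9
       = T(40) + 9*3
       ...
       = T(0) + 9*43
       = 10 + 387 = 397


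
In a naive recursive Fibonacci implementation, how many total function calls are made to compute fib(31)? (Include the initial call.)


Let C(m) = total calls to evaluate fib(m). Then C(0)=C(1)=1, and
C(m) = 1 + C(m-1) + C(m-2) for m >= 2.
Build the table (each entry = 1 + previous two):
  C(0) = 1
  C(1) = 1
  C(2) = 1 + 1 + 1 = 3
  C(3) = 1 + 3 + 1 = 5
  C(4) = 1 + 5 + 3 = 9
  C(5) = 1 + 9 + 5 = 15
  C(6) = 1 + 15 + 9 = 25
  C(7) = 1 + 25 + 15 = 41
  C(8) = 1 + 41 + 25 = 67
  C(9) = 1 + 67 + 41 = 109
  C(10) = 1 + 109 + 67 = 177
  C(11) = 1 + 177 + 109 = 287
  C(12) = 1 + 287 + 177 = 465
  C(13) = 1 + 465 + 287 = 753
  C(14) = 1 + 753 + 465 = 1219
  C(15) = 1 + 1219 + 753 = 1973
  C(16) = 1 + 1973 + 1219 = 3193
  C(17) = 1 + 3193 + 1973 = 5167
  C(18) = 1 + 5167 + 3193 = 8361
  C(19) = 1 + 8361 + 5167 = 13529
  C(20) = 1 + 13529 + 8361 = 21891
  C(21) = 1 + 21891 + 13529 = 35421
  C(22) = 1 + 35421 + 21891 = 57313
  C(23) = 1 + 57313 + 35421 = 92735
  C(24) = 1 + 92735 + 57313 = 150049
  C(25) = 1 + 150049 + 92735 = 242785
  C(26) = 1 + 242785 + 150049 = 392835
  C(27) = 1 + 392835 + 242785 = 635621
  C(28) = 1 + 635621 + 392835 = 1028457
  C(29) = 1 + 1028457 + 635621 = 1664079
  C(30) = 1 + 1664079 + 1028457 = 2692537
  C(31) = 1 + 2692537 + 1664079 = 4356617
Total calls for fib(31) = 4356617


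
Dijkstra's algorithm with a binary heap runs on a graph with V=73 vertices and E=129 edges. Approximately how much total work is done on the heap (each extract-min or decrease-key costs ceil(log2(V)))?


Dijkstra with a binary heap: each vertex is extracted once, each edge may relax once.
Each heap operation costs O(log V).
V + E = 73 + 129 = 202
ceil(log2(73)) = 7 (since 2^6 = 64 < 73 <= 128 = 2^7)
Total heap work = (V+E) * ceil(log2(V)) = 202 * 7 = 1414


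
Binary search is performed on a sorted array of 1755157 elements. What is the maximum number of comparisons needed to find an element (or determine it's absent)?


Binary search halves the search space each comparison:
  Step 1: search space = 1755157 -> 877578
  Step 2: search space = 877578 -> 438789
  Step 3: search space = 438789 -> 219394
  Step 4: search space = 219394 -> 109697
  Step 5: search space = 109697 -> 54848
  Step 6: search space = 54848 -> 27424
  Step 7: search space = 27424 -> 13712
  Step 8: search space = 13712 -> 6856
  Step 9: search space = 6856 -> 3428
  Step 10: search space = 3428 -> 1714
  Step 11: search space = 1714 -> 857
  Step 12: search space = 857 -> 428
  Step 13: search space = 428 -> 214
  Step 14: search space = 214 -> 107
  Step 15: search space = 107 -> 53
  Step 16: search space = 53 -> 26
  Step 17: search space = 26 -> 13
  Step 18: search space = 13 -> 6
  Step 19: search space = 6 -> 3
  Step 20: search space = 3 -> 1
  Step 21: search space = 1 (final check)
Maximum comparisons = floor(log2(1755157)) + 1 = 20 + 1 = 21


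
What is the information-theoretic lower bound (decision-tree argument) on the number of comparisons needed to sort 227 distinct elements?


A binary decision tree of height h has at most 2^h leaves and needs at least n! of them, so h >= ceil(log2(n!)).
227! is far too large to multiply out, so use Stirling's series:
  ln(n!) ~ n ln n - n + (1/2) ln(2 pi n) + 1/(12n)  (error below 1/(360 n^3), negligible here)
  ln(227) = 5.4249500
  n ln n = 227 * 5.4249500 = 1231.4636
  (1/2) ln(2 pi * 227) = (1/2) ln(1426.2831) = 3.6314
  1/(12*227) = 0.0004
  ln(227!) ~ 1231.4636 - 227 + 3.6314 + 0.0004 = 1008.0954
Convert to base 2: log2(227!) = 1008.0954 / ln 2 = 1008.0954 / 0.69314718 = 1454.3742
ceil(1454.3742) = 1455


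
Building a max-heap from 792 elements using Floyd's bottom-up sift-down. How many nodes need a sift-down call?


In a heap of 792 elements (0-indexed array):
  Last element index: 791
  Parent of last element: floor((791 - 1) / 2) = 395
  Internal nodes: indices 0 to 395
  Count = floor(792/2) = 396


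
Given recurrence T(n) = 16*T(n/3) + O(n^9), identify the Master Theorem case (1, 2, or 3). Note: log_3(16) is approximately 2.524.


Master Theorem parameters: a=16, b=3, c=9
log_b(a) = 2.524
Compare b^c with a: 3^9 = 19683 > 16, so c > log_b(a).
Comparing c=9 vs log_b(a)=2.524:
9 > 2.524 => Case 3
Result: T(n) = O(n^9)
Master Theorem case = 3


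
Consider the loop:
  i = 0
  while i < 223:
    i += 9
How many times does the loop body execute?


Starting at i = 0, each iteration adds 9.
Iterations until i >= 223:
  Iteration 1: i = 0 -> i = 9
  Iteration 2: i = 9 -> i = 18
  Iteration 3: i = 18 -> i = 27
  Iteration 4: i = 27 -> i = 36
  Iteration 5: i = 36 -> i = 45
  Iteration 6: i = 45 -> i = 54
  Iteration 7: i = 54 -> i = 63
  Iteration 8: i = 63 -> i = 72
  ... continuing ...
Total iterations = ceil(223/9) = 25


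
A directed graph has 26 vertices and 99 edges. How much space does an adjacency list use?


Adjacency list: one list head per vertex + one entry per edge
Vertex heads: 26
Edge entries: 99
Total = 26 + 99 = 125


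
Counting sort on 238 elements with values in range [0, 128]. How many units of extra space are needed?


Output array size: 238 (to store sorted result)
Count array size: 129 (one slot per possible value, range 0 to 128)
Total extra space = 238 + 129 = 367


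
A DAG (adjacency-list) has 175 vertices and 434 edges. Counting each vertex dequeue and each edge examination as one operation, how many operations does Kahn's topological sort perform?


V = 175 (vertex processing)
E = 434 (edge processing)
V + E = 175 + 434 = 609


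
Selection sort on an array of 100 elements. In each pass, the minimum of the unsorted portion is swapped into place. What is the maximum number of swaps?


Selection sort performs one swap per pass:
  Pass 1: find min in positions 0 to 99, swap with position 0
  Pass 2: find min in positions 1 to 99, swap with position 1
  Pass 3: find min in positions 2 to 99, swap with position 2
  Pass 4: find min in positions 3 to 99, swap with position 3
  Pass 5: find min in positions 4 to 99, swap with position 4
  ... (94 more passes)
Total passes (and swaps) = n - 1 = 100 - 1 = 99


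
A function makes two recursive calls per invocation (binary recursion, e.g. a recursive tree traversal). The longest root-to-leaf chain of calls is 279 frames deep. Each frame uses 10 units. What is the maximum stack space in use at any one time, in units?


Binary recursion: the two calls run one after the other, so only one root-to-leaf chain of frames is on the stack at a time.
Maximum depth (longest chain) = 279 frames
Each frame = 10 units
Max stack space = 279 * 10 = 2790


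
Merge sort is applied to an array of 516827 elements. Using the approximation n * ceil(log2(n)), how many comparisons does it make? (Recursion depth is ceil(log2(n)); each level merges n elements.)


Merge sort divides the array into halves recursively.
Number of levels = ceil(log2(516827)) = 19
At each level, approximately n = 516827 comparisons are needed for merging.
Total comparisons ~ n * ceil(log2(n)) = 516827 * 19 = 9819713


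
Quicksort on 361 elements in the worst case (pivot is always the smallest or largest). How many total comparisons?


In the worst case, each partition step picks the worst pivot:
  Partition 1: 360 comparisons (n-1 elements to compare)
  Partition 2: 359 comparisons
  Partition 3: 358 comparisons
  Partition 4: 357 comparisons
  Partition 5: 356 comparisons
  ...
  Last partition: 0 comparisons
Total = (n-1) + (n-2) + ... + 1 + 0 = n*(n-1)/2
= 361*360/2 = 64980


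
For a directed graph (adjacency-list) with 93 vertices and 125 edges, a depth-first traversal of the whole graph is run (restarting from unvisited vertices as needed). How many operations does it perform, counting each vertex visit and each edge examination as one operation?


A full DFS traversal visits each vertex once and examines each edge once.
V = 93
E = 125
Sum = 93 + 125 = 218


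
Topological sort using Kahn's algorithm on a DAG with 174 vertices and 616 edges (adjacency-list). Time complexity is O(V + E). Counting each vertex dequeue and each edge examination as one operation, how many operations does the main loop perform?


Kahn's algorithm:
  1. Compute in-degrees: O(V + E)
  2. Process queue: each vertex dequeued once (O(V))
     each edge examined once (O(E))
Total = V + E = 174 + 616 = 790


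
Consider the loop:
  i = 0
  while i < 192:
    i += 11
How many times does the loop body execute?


Starting at i = 0, each iteration adds 11.
Iterations until i >= 192:
  Iteration 1: i = 0 -> i = 11
  Iteration 2: i = 11 -> i = 22
  Iteration 3: i = 22 -> i = 33
  Iteration 4: i = 33 -> i = 44
  Iteration 5: i = 44 -> i = 55
  Iteration 6: i = 55 -> i = 66
  Iteration 7: i = 66 -> i = 77
  Iteration 8: i = 77 -> i = 88
  ... continuing ...
Total iterations = ceil(192/11) = 18


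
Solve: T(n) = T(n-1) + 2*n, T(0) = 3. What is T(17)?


Expanding the recurrence:
T(17) = T(16) + 2*17
       = T(15) + 2*16 + 2*17
       ...
       = T(0) + 2*(1 + 2 + ... + 17)
       = 3 + 2 * 17*18/2
       = 3 + 2 * 153
       = 3 + 306 = 309


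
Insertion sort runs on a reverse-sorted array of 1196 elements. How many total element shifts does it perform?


Sum of shifts = 1 + 2 + 3 + ... + 1195
= 1196 * 1195 / 2
= 1429220 / 2
= 714610


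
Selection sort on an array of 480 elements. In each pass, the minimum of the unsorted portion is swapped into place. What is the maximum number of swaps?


Selection sort performs one swap per pass:
  Pass 1: find min in positions 0 to 479, swap with position 0
  Pass 2: find min in positions 1 to 479, swap with position 1
  Pass 3: find min in positions 2 to 479, swap with position 2
  Pass 4: find min in positions 3 to 479, swap with position 3
  Pass 5: find min in positions 4 to 479, swap with position 4
  ... (474 more passes)
Total passes (and swaps) = n - 1 = 480 - 1 = 479


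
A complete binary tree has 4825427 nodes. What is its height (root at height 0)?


In a complete binary tree, level k holds nodes 2^k .. 2^(k+1)-1 (1-indexed).
Height = floor(log2(n)) = floor(log2(4825427)) = 22
Check: 2^22 = 4194304 <= 4825427 < 8388608 = 2^23


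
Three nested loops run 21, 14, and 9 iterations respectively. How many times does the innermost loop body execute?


Loop 1 (outermost): 21 iterations
Loop 2 (middle): 14 iterations per outer
Loop 3 (innermost): 9 iterations per middle
Total = 21 * 14 * 9 = 2646


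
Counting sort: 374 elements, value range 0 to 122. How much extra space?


n = 374 (output array)
k = 123 (count array for 123 distinct values)
Extra space = 374 + 123 = 497


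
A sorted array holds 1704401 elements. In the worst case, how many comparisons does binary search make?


Halving sequence: 1704401 -> 852200 -> 426100 -> 213050 -> 106525 -> 53262 -> 26631 -> 13315 -> 6657 -> 3328 -> 1664 -> 832 -> 416 -> 208 -> 104 -> 52 -> 26 -> 13 -> 6 -> 3 -> 1
Number of halvings = 20
Max comparisons = 20 + 1 = 21


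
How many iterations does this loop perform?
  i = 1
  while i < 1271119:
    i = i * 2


The loop variable doubles each iteration:
i = 1 -> 2 -> 4 -> 8 -> 16 -> 32 -> 64 -> 128 -> 256 -> 512 -> 1024 -> 2048 -> 4096 -> 8192 -> 16384 -> 32768 -> 65536 -> 131072 -> 262144 -> 524288 -> 1048576 -> 2097152 (stop, 2097152 >= 1271119)
Number of doublings = ceil(log2(1271119)) = 21


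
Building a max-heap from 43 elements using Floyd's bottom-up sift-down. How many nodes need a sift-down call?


In a heap of 43 elements (0-indexed array):
  Last element index: 42
  Parent of last element: floor((42 - 1) / 2) = 20
  Internal nodes: indices 0 to 20
  Count = floor(43/2) = 21


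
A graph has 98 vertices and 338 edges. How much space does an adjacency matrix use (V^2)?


Adjacency matrix: V x V grid of entries
Space = V^2 = 98^2 = 98 * 98 = 9604


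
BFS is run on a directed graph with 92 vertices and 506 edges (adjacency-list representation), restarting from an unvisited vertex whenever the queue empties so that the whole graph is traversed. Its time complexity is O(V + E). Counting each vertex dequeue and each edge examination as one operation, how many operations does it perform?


A full BFS traversal dequeues each vertex exactly once and examines each directed edge exactly once.
V = 92 (vertex processing cost)
E = 506 (edge examination cost)
Total operations proportional to V + E = 92 + 506 = 598


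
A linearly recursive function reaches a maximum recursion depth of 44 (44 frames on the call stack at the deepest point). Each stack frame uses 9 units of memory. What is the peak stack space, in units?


Maximum recursion depth = 44 frames
Memory per frame = 9 units
Total stack space = depth * frame_size
= 44 * 9 = 396


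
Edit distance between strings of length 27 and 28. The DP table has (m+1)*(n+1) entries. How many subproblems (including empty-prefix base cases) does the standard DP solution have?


The table includes base cases (empty prefixes).
Rows: (m+1) = 28
Columns: (n+1) = 29
Total = 28 * 29 = 812


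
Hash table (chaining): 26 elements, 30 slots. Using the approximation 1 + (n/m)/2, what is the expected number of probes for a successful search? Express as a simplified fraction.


Computing expected probes:
alpha = 26/30
= 1 + alpha/2
= 1 + 26/(2*30)
= (2*30 + 26) / (2*30)
= 86/60 = 43/30


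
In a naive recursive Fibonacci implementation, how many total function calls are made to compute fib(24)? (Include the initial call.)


Let C(m) = total calls to evaluate fib(m). Then C(0)=C(1)=1, and
C(m) = 1 + C(m-1) + C(m-2) for m >= 2.
Build the table (each entry = 1 + previous two):
  C(0) = 1
  C(1) = 1
  C(2) = 1 + 1 + 1 = 3
  C(3) = 1 + 3 + 1 = 5
  C(4) = 1 + 5 + 3 = 9
  C(5) = 1 + 9 + 5 = 15
  C(6) = 1 + 15 + 9 = 25
  C(7) = 1 + 25 + 15 = 41
  C(8) = 1 + 41 + 25 = 67
  C(9) = 1 + 67 + 41 = 109
  C(10) = 1 + 109 + 67 = 177
  C(11) = 1 + 177 + 109 = 287
  C(12) = 1 + 287 + 177 = 465
  C(13) = 1 + 465 + 287 = 753
  C(14) = 1 + 753 + 465 = 1219
  C(15) = 1 + 1219 + 753 = 1973
  C(16) = 1 + 1973 + 1219 = 3193
  C(17) = 1 + 3193 + 1973 = 5167
  C(18) = 1 + 5167 + 3193 = 8361
  C(19) = 1 + 8361 + 5167 = 13529
  C(20) = 1 + 13529 + 8361 = 21891
  C(21) = 1 + 21891 + 13529 = 35421
  C(22) = 1 + 35421 + 21891 = 57313
  C(23) = 1 + 57313 + 35421 = 92735
  C(24) = 1 + 92735 + 57313 = 150049
Total calls for fib(24) = 150049


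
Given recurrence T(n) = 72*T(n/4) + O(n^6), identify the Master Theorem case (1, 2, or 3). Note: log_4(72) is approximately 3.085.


Master Theorem parameters: a=72, b=4, c=6
log_b(a) = 3.085
Compare b^c with a: 4^6 = 4096 > 72, so c > log_b(a).
Comparing c=6 vs log_b(a)=3.085:
6 > 3.085 => Case 3
Result: T(n) = O(n^6)
Master Theorem case = 3


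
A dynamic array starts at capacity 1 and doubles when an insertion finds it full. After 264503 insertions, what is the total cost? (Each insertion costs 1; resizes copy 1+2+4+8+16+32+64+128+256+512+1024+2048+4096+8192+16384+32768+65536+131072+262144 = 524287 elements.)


Insertion cost: 264503 (one per element)
Resizes occur just before inserting elements 2, 3, 5, 9, ...
Elements copied at each resize: 1 + 2 + 4 + 8 + 16 + 32 + 64 + 128 + 256 + 512 + 1024 + 2048 + 4096 + 8192 + 16384 + 32768 + 65536 + 131072 + 262144
Sum of copies = 524287 (geometric series: 2^k - 1)
Total = 264503 + 524287 = 788790


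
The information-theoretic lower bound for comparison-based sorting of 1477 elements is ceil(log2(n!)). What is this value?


A binary decision tree of height h has at most 2^h leaves and needs at least n! of them, so h >= ceil(log2(n!)).
1477! is far too large to multiply out, so use Stirling's series:
  ln(n!) ~ n ln n - n + (1/2) ln(2 pi n) + 1/(12n)  (error below 1/(360 n^3), negligible here)
  ln(1477) = 7.2977683
  n ln n = 1477 * 7.2977683 = 10778.8038
  (1/2) ln(2 pi * 1477) = (1/2) ln(9280.2647) = 4.5678
  1/(12*1477) = 0.0001
  ln(1477!) ~ 10778.8038 - 1477 + 4.5678 + 0.0001 = 9306.3717
Convert to base 2: log2(1477!) = 9306.3717 / ln 2 = 9306.3717 / 0.69314718 = 13426.2563
ceil(13426.2563) = 13427


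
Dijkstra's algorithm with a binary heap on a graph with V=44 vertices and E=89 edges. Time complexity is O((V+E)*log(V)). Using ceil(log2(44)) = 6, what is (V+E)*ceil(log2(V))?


Dijkstra with a binary heap: each vertex is extracted once, each edge may relax once.
Each heap operation costs O(log V).
V + E = 44 + 89 = 133
ceil(log2(44)) = 6 (since 2^5 = 32 < 44 <= 64 = 2^6)
Total heap work = (V+E) * ceil(log2(V)) = 133 * 6 = 798


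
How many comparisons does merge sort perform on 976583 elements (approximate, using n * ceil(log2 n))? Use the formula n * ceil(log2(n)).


Recursion depth: ceil(log2(976583)) = 20
Each recursion level merges n = 976583 elements
Total = 976583 * 20 = 19531660


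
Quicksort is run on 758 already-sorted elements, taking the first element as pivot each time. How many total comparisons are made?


Sum of comparisons per partition:
757 + 756 + ... + 1 + 0
= 758 * (758 - 1) / 2
= 758 * 757 / 2
= 286903


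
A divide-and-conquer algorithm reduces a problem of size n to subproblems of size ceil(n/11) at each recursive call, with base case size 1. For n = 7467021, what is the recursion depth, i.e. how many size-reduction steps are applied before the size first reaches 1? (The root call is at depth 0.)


Each step divides the size by 11 (rounding up); after k steps the size is ceil(n/11^k), which equals 1 exactly when 11^k >= n.
So the depth is the smallest k with 11^k >= 7467021, i.e. ceil(log_11(7467021)).
11^6 = 1771561 < 7467021 <= 19487171 = 11^7
Recursion depth = 7


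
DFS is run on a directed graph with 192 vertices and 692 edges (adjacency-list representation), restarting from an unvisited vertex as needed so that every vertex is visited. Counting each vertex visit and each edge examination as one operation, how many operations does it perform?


A full DFS traversal processes each vertex exactly once (push/pop on stack).
Each directed edge is examined once.
V = 192, E = 692
V + E = 884


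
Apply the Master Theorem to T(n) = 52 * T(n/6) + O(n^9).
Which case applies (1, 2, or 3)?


The Master Theorem: T(n) = a*T(n/b) + O(n^c)
  a = 52, b = 6, c = 9
log_b(a) = log_6(52) ~ 2.205
Compare b^c with a: 6^9 = 10077696 > 52, so c > log_b(a).
Since c > log_b(a), Case 3 applies.
T(n) = O(n^9)
Master Theorem case = 3


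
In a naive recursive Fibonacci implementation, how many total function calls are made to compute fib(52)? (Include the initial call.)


Let C(m) = total calls to evaluate fib(m). Then C(0)=C(1)=1, and
C(m) = 1 + C(m-1) + C(m-2) for m >= 2.
Build the table (each entry = 1 + previous two):
  C(0) = 1
  C(1) = 1
  C(2) = 1 + 1 + 1 = 3
  C(3) = 1 + 3 + 1 = 5
  C(4) = 1 + 5 + 3 = 9
  C(5) = 1 + 9 + 5 = 15
  C(6) = 1 + 15 + 9 = 25
  C(7) = 1 + 25 + 15 = 41
  C(8) = 1 + 41 + 25 = 67
  C(9) = 1 + 67 + 41 = 109
  C(10) = 1 + 109 + 67 = 177
  C(11) = 1 + 177 + 109 = 287
  C(12) = 1 + 287 + 177 = 465
  C(13) = 1 + 465 + 287 = 753
  C(14) = 1 + 753 + 465 = 1219
  C(15) = 1 + 1219 + 753 = 1973
  C(16) = 1 + 1973 + 1219 = 3193
  C(17) = 1 + 3193 + 1973 = 5167
  C(18) = 1 + 5167 + 3193 = 8361
  C(19) = 1 + 8361 + 5167 = 13529
  C(20) = 1 + 13529 + 8361 = 21891
  C(21) = 1 + 21891 + 13529 = 35421
  C(22) = 1 + 35421 + 21891 = 57313
  C(23) = 1 + 57313 + 35421 = 92735
  C(24) = 1 + 92735 + 57313 = 150049
  C(25) = 1 + 150049 + 92735 = 242785
  C(26) = 1 + 242785 + 150049 = 392835
  C(27) = 1 + 392835 + 242785 = 635621
  C(28) = 1 + 635621 + 392835 = 1028457
  C(29) = 1 + 1028457 + 635621 = 1664079
  C(30) = 1 + 1664079 + 1028457 = 2692537
  C(31) = 1 + 2692537 + 1664079 = 4356617
  C(32) = 1 + 4356617 + 2692537 = 7049155
  C(33) = 1 + 7049155 + 4356617 = 11405773
  C(34) = 1 + 11405773 + 7049155 = 18454929
  C(35) = 1 + 18454929 + 11405773 = 29860703
  C(36) = 1 + 29860703 + 18454929 = 48315633
  C(37) = 1 + 48315633 + 29860703 = 78176337
  C(38) = 1 + 78176337 + 48315633 = 126491971
  C(39) = 1 + 126491971 + 78176337 = 204668309
  C(40) = 1 + 204668309 + 126491971 = 331160281
  C(41) = 1 + 331160281 + 204668309 = 535828591
  C(42) = 1 + 535828591 + 331160281 = 866988873
  C(43) = 1 + 866988873 + 535828591 = 1402817465
  C(44) = 1 + 1402817465 + 866988873 = 2269806339
  C(45) = 1 + 2269806339 + 1402817465 = 3672623805
  C(46) = 1 + 3672623805 + 2269806339 = 5942430145
  C(47) = 1 + 5942430145 + 3672623805 = 9615053951
  C(48) = 1 + 9615053951 + 5942430145 = 15557484097
  C(49) = 1 + 15557484097 + 9615053951 = 25172538049
  C(50) = 1 + 25172538049 + 15557484097 = 40730022147
  C(51) = 1 + 40730022147 + 25172538049 = 65902560197
  C(52) = 1 + 65902560197 + 40730022147 = 106632582345
Total calls for fib(52) = 106632582345


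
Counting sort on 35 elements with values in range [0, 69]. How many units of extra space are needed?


Output array size: 35 (to store sorted result)
Count array size: 70 (one slot per possible value, range 0 to 69)
Total extra space = 35 + 70 = 105


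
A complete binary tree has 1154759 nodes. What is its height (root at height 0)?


In a complete binary tree, level k holds nodes 2^k .. 2^(k+1)-1 (1-indexed).
Height = floor(log2(n)) = floor(log2(1154759)) = 20
Check: 2^20 = 1048576 <= 1154759 < 2097152 = 2^21


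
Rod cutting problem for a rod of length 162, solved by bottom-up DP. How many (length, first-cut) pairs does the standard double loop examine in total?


For each subproblem length i = 1..162, the inner loop considers i possible first cuts.
Total = 1 + 2 + ... + 162
= 162*(162+1)/2
= 162*163/2 = 13203


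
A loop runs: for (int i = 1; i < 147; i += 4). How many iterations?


Loop starts at i = 1, increments by 4, stops when i >= 147.
Number of iterations = ceil((147 - 1) / 4)
= ceil(146 / 4)
= 37


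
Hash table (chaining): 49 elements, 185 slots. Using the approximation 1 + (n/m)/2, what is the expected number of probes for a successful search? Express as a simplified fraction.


Computing expected probes:
alpha = 49/185
= 1 + alpha/2
= 1 + 49/(2*185)
= (2*185 + 49) / (2*185)
= 419/370


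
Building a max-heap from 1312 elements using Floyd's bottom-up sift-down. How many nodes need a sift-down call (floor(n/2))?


In a heap of 1312 elements (0-indexed array):
  Last element index: 1311
  Parent of last element: floor((1311 - 1) / 2) = 655
  Internal nodes: indices 0 to 655
  Count = floor(1312/2) = 656


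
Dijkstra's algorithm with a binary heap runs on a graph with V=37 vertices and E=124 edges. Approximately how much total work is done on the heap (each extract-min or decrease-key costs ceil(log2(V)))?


Dijkstra with a binary heap: each vertex is extracted once, each edge may relax once.
Each heap operation costs O(log V).
V + E = 37 + 124 = 161
ceil(log2(37)) = 6 (since 2^5 = 32 < 37 <= 64 = 2^6)
Total heap work = (V+E) * ceil(log2(V)) = 161 * 6 = 966


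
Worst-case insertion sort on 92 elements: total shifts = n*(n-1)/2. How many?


Sum of shifts = 1 + 2 + 3 + ... + 91
= 92 * 91 / 2
= 8372 / 2
= 4186


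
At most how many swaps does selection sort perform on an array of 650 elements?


Each of the 649 passes places one element in its final position.
Pass 1: swap minimum into position 0
Pass 2: swap minimum of remaining into position 1
...
Pass 649: last two elements, one swap
Maximum swaps = 650 - 1 = 649


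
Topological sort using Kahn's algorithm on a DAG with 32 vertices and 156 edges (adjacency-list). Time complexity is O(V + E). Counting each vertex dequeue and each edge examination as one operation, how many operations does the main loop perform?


Kahn's algorithm:
  1. Compute in-degrees: O(V + E)
  2. Process queue: each vertex dequeued once (O(V))
     each edge examined once (O(E))
Total = V + E = 32 + 156 = 188


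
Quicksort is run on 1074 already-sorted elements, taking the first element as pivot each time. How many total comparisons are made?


Sum of comparisons per partition:
1073 + 1072 + ... + 1 + 0
= 1074 * (1074 - 1) / 2
= 1074 * 1073 / 2
= 576201


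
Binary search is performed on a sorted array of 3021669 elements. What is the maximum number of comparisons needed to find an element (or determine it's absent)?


Binary search halves the search space each comparison:
  Step 1: search space = 3021669 -> 1510834
  Step 2: search space = 1510834 -> 755417
  Step 3: search space = 755417 -> 377708
  Step 4: search space = 377708 -> 188854
  Step 5: search space = 188854 -> 94427
  Step 6: search space = 94427 -> 47213
  Step 7: search space = 47213 -> 23606
  Step 8: search space = 23606 -> 11803
  Step 9: search space = 11803 -> 5901
  Step 10: search space = 5901 -> 2950
  Step 11: search space = 2950 -> 1475
  Step 12: search space = 1475 -> 737
  Step 13: search space = 737 -> 368
  Step 14: search space = 368 -> 184
  Step 15: search space = 184 -> 92
  Step 16: search space = 92 -> 46
  Step 17: search space = 46 -> 23
  Step 18: search space = 23 -> 11
  Step 19: search space = 11 -> 5
  Step 20: search space = 5 -> 2
  Step 21: search space = 2 -> 1
  Step 22: search space = 1 (final check)
Maximum comparisons = floor(log2(3021669)) + 1 = 21 + 1 = 22


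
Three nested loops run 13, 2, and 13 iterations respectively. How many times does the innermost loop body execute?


Loop 1 (outermost): 13 iterations
Loop 2 (middle): 2 iterations per outer
Loop 3 (innermost): 13 iterations per middle
Total = 13 * 2 * 13 = 338


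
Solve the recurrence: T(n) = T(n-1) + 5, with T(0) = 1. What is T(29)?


Unrolling the recurrence:
T(29) = T(28) + 5
       = T(27) + 5 + 5
       = T(26) + 5*3
       ...
       = T(0) + 5*29
       = 1 + 145 = 146


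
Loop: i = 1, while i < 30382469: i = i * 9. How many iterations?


i multiplies by 9 each step:
i = 1 -> 9 -> 81 -> 729 -> 6561 -> 59049 -> 531441 -> 4782969 -> 43046721 (stop)
Iterations = ceil(log_9(30382469)) = 8
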